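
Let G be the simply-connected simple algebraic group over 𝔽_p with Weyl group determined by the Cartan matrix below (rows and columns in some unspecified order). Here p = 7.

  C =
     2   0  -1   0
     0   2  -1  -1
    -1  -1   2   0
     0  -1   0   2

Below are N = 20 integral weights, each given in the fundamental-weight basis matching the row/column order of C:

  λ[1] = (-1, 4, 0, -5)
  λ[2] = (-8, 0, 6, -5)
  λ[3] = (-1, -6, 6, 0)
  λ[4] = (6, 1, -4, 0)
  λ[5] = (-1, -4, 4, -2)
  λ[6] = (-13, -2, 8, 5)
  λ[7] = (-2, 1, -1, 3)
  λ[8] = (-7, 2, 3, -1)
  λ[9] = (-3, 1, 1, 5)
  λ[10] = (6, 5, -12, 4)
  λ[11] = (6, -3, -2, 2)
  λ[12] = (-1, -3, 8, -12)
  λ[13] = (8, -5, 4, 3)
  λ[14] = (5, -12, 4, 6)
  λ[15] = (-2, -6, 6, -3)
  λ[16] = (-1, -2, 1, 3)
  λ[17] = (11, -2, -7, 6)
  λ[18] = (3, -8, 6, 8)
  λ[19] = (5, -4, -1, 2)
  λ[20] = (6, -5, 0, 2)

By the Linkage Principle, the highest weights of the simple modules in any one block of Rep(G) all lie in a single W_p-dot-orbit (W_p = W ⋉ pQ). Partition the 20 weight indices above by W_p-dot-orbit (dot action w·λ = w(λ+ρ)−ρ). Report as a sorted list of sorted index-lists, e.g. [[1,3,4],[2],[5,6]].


C ↔ A_4 under row/col permutation; |W(A_4)| = 120.

Alcove-folded reps (p=7, 20 weights, presented ϖ-order):

    [1] (0, 1, 1, 4)
    [2] (3, 0, 3, 0)
    [3] (0, 1, 2, 4)
    [4] (4, 1, 2, 0)
    [5] (0, 1, 1, 3)
    [6] (0, 1, 1, 3)
    [7] (0, 1, 1, 4)
    [8] (4, 1, 2, 0)
    [9] (0, 1, 1, 3)
    [10] (0, 1, 2, 4)
    [11] (4, 1, 2, 0)
    [12] (0, 1, 2, 4)
    [13] (0, 1, 2, 4)
    [14] (4, 1, 2, 0)
    [15] (0, 1, 1, 5)
    [16] (0, 1, 1, 3)
    [17] (0, 1, 1, 5)
    [18] (0, 1, 2, 4)
    [19] (3, 0, 3, 0)
    [20] (3, 0, 3, 0)

Partition of {1..20} into 6 W_7-dot-orbits:

[[1, 7], [2, 19, 20], [3, 10, 12, 13, 18], [4, 8, 11, 14], [5, 6, 9, 16], [15, 17]]


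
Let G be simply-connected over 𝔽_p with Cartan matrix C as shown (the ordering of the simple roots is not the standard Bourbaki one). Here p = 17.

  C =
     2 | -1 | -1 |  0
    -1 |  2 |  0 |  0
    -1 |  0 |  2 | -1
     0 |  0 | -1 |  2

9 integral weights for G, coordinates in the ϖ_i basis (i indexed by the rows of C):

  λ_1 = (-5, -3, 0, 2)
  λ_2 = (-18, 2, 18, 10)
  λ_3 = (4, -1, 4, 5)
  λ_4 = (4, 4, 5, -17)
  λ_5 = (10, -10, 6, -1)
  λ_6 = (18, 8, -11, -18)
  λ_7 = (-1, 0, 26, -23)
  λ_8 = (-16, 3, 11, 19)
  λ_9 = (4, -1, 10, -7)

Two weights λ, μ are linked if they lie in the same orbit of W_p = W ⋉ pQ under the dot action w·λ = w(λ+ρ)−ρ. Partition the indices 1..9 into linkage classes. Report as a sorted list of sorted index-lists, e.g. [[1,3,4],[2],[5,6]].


A_4 Cartan matrix, 4 simple roots permuted; ρ=(1,1,1,1).

Alcove-folded reps (p=17, 9 weights, presented ϖ-order):

  λ_1+ρ ↦ (3, 1, 0, 2);  λ_2+ρ ↦ (3, 1, 0, 2);  λ_3+ρ ↦ (5, 0, 5, 6);  λ_4+ρ ↦ (5, 0, 5, 6);  λ_5+ρ ↦ (2, 8, 6, 1);  λ_6+ρ ↦ (2, 8, 6, 1);  λ_7+ρ ↦ (5, 0, 5, 6);  λ_8+ρ ↦ (3, 1, 0, 2);  λ_9+ρ ↦ (5, 0, 5, 6)

Partition of {1..9} into 3 W_17-dot-orbits:

[[1, 2, 8], [3, 4, 7, 9], [5, 6]]


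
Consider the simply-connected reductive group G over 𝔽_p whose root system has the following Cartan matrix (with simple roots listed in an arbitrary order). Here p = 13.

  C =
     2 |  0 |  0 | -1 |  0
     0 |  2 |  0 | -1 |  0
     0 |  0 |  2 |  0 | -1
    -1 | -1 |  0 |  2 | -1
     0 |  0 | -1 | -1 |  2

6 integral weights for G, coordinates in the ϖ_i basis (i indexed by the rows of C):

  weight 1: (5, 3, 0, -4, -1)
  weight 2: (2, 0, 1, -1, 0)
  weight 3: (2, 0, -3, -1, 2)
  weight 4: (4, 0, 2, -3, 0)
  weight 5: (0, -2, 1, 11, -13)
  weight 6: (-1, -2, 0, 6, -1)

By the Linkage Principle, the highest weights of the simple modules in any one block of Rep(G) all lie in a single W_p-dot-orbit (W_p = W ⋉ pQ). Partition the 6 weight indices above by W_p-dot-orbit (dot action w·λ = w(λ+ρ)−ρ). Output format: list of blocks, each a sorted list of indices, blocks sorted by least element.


Root system D_5: the 5×5 matrix C matches after relabeling.

Folding the 6 weights λ_j+ρ into Ā_13 (reps in the given 5-coord order):

    λ_1+ρ ↦ (3, 1, 2, 0, 1)
    λ_2+ρ ↦ (3, 1, 2, 0, 1)
    λ_3+ρ ↦ (3, 1, 2, 0, 1)
    λ_4+ρ ↦ (3, 1, 2, 0, 1)
    λ_5+ρ ↦ (0, 0, 10, 1, 0)
    λ_6+ρ ↦ (0, 1, 0, 5, 1)

Linkage partition of the 6 weights (3 classes, p=13):

[[1, 2, 3, 4], [5], [6]]


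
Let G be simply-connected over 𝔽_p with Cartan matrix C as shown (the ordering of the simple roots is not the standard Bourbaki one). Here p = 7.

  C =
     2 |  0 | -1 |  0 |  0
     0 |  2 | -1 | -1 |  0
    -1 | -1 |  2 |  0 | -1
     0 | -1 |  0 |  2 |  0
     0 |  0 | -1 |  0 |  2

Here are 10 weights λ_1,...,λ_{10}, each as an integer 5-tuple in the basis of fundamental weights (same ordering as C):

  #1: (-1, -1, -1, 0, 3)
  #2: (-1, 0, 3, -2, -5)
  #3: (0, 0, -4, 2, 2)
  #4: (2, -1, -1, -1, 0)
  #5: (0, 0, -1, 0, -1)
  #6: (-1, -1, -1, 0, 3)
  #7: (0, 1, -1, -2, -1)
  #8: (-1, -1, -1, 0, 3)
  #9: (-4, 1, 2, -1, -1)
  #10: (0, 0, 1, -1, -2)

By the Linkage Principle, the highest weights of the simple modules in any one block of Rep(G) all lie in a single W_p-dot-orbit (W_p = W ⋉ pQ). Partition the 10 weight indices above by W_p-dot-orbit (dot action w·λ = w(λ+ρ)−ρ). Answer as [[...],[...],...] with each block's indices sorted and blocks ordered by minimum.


Cartan matrix: type D_5 (|W|=1920); un-permuting the 5 rows.

Ā_7 reps of the 10 weights (D_5, coords as presented):

  λ_1 → (0, 0, 0, 1, 4) · λ_2 → (0, 0, 0, 1, 4) · λ_3 → (1, 1, 0, 1, 1) · λ_4 → (3, 0, 0, 0, 1) · λ_5 → (1, 1, 0, 1, 0) · λ_6 → (0, 0, 0, 1, 4) · λ_7 → (1, 1, 0, 1, 0) · λ_8 → (0, 0, 0, 1, 4) · λ_9 → (3, 2, 0, 0, 0) · λ_10 → (1, 1, 1, 0, 1)

The 10 indices split into 6 linkage classes (same alcove rep ⇔ same W_7-dot-orbit):

[[1, 2, 6, 8], [3], [4], [5, 7], [9], [10]]


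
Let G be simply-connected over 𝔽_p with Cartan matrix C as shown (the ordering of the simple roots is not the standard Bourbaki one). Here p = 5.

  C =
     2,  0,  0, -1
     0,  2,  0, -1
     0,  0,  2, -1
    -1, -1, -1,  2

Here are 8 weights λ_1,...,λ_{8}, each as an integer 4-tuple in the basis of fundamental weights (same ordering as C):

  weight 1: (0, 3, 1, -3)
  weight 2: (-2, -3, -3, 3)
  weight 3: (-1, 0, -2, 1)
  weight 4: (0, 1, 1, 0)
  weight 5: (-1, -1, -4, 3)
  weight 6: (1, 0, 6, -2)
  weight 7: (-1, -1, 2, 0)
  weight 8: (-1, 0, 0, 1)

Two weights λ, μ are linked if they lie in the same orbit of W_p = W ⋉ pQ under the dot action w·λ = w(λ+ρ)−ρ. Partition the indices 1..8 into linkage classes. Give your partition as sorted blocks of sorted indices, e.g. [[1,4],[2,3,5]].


Dynkin diagram of C (from the 6 off-diagonal −1 entries): D_4.

Ā_5 reps of the 8 weights (D_4, coords as presented):

  1: (1, 2, 0, 1) · 2: (0, 1, 1, 1) · 3: (0, 1, 1, 1) · 4: (0, 1, 1, 1) · 5: (0, 0, 3, 1) · 6: (0, 1, 1, 1) · 7: (0, 0, 3, 1) · 8: (0, 1, 1, 1)

These 8 weights hit 3 W_5-dot-orbits; sizes (1, 5, 2):

[[1], [2, 3, 4, 6, 8], [5, 7]]


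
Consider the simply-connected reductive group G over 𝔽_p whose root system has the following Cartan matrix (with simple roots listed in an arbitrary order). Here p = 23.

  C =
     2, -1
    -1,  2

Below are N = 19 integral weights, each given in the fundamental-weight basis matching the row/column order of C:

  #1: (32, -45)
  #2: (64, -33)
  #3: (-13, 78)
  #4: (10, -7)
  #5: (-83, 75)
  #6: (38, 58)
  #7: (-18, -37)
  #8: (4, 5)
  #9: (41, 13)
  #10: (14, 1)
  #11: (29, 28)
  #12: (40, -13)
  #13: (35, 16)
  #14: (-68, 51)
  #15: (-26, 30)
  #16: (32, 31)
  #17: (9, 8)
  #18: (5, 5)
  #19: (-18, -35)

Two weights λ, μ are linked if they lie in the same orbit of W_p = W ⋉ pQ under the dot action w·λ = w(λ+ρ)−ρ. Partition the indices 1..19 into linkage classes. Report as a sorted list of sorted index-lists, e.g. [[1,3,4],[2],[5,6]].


Type A_2, rank 2, |W|=6; reorder rows/cols to standard.

W_23-reps of the 19 weights in Ā_23 (same 2-coord order as C):

  λ_1 → (10, 2);  λ_2 → (10, 9);  λ_3 → (10, 2);  λ_4 → (5, 6);  λ_5 → (7, 6);  λ_6 → (7, 6);  λ_7 → (7, 6);  λ_8 → (5, 6);  λ_9 → (10, 9);  λ_10 → (15, 2);  λ_11 → (7, 6);  λ_12 → (5, 6);  λ_13 → (7, 6);  λ_14 → (15, 2);  λ_15 → (15, 2);  λ_16 → (10, 9);  λ_17 → (10, 9);  λ_18 → (6, 6);  λ_19 → (5, 6)

These 19 weights hit 6 W_23-dot-orbits; sizes (2, 4, 4, 5, 3, 1):

[[1, 3], [2, 9, 16, 17], [4, 8, 12, 19], [5, 6, 7, 11, 13], [10, 14, 15], [18]]


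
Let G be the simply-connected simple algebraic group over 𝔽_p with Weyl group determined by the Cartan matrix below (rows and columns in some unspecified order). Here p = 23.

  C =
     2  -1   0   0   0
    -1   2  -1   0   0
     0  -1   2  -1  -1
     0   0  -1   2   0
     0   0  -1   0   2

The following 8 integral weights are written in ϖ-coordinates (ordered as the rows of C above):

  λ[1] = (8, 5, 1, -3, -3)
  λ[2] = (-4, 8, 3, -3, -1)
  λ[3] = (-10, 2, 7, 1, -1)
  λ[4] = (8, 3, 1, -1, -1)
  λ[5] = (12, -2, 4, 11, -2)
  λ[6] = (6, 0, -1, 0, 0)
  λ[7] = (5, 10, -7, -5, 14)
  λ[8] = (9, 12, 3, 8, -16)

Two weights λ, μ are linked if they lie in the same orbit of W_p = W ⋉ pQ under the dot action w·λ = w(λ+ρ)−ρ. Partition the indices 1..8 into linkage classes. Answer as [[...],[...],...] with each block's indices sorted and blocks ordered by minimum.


D_5 Cartan matrix, 5 simple roots permuted; ρ=(1,1,1,1,1).

Folding the 8 weights λ_j+ρ into Ā_23 (reps in the given 5-coord order):

  λ_1 → (9, 4, 2, 0, 0);  λ_2 → (3, 6, 2, 2, 0);  λ_3 → (3, 6, 2, 2, 0);  λ_4 → (9, 4, 2, 0, 0);  λ_5 → (3, 3, 1, 6, 5);  λ_6 → (7, 1, 0, 1, 1);  λ_7 → (3, 3, 1, 6, 5);  λ_8 → (3, 6, 2, 2, 0)

The 8 indices split into 4 linkage classes (same alcove rep ⇔ same W_23-dot-orbit):

[[1, 4], [2, 3, 8], [5, 7], [6]]


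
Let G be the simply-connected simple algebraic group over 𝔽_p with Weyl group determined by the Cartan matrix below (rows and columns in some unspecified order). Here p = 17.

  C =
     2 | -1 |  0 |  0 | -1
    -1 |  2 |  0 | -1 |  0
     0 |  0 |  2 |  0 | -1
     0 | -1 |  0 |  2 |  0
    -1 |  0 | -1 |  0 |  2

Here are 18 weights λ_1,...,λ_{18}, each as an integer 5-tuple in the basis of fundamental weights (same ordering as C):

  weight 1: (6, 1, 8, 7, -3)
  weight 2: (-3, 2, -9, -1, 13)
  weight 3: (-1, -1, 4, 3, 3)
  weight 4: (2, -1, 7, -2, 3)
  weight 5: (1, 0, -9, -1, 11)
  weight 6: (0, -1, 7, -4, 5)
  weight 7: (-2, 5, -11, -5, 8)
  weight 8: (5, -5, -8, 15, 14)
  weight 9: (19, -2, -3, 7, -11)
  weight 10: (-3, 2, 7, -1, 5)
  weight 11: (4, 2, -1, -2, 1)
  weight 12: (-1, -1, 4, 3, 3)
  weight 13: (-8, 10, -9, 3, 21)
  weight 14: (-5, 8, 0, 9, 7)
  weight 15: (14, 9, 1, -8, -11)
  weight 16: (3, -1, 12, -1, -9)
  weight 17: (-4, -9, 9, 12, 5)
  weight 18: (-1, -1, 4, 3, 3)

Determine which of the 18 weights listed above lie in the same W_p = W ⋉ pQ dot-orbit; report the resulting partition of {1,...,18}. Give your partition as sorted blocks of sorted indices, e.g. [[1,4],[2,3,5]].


Cartan matrix: type A_5 (|W|=720); un-permuting the 5 rows.

Folding the 18 weights λ_j+ρ into Ā_17 (reps in the given 5-coord order):

  λ_1+ρ ↦ (5, 2, 0, 1, 2) · λ_2+ρ ↦ (2, 1, 8, 0, 4) · λ_3+ρ ↦ (0, 0, 5, 4, 4) · λ_4+ρ ↦ (2, 1, 8, 0, 4) · λ_5+ρ ↦ (2, 1, 8, 0, 4) · λ_6+ρ ↦ (2, 1, 8, 0, 4) · λ_7+ρ ↦ (1, 0, 8, 4, 1) · λ_8+ρ ↦ (1, 0, 8, 4, 1) · λ_9+ρ ↦ (5, 2, 0, 1, 2) · λ_10+ρ ↦ (2, 1, 8, 0, 4) · λ_11+ρ ↦ (5, 2, 0, 1, 2) · λ_12+ρ ↦ (0, 0, 5, 4, 4) · λ_13+ρ ↦ (2, 5, 4, 3, 2) · λ_14+ρ ↦ (2, 5, 4, 3, 2) · λ_15+ρ ↦ (5, 2, 0, 1, 2) · λ_16+ρ ↦ (0, 0, 5, 4, 4) · λ_17+ρ ↦ (3, 3, 4, 1, 5) · λ_18+ρ ↦ (0, 0, 5, 4, 4)

Linkage partition of the 18 weights (6 classes, p=17):

[[1, 9, 11, 15], [2, 4, 5, 6, 10], [3, 12, 16, 18], [7, 8], [13, 14], [17]]


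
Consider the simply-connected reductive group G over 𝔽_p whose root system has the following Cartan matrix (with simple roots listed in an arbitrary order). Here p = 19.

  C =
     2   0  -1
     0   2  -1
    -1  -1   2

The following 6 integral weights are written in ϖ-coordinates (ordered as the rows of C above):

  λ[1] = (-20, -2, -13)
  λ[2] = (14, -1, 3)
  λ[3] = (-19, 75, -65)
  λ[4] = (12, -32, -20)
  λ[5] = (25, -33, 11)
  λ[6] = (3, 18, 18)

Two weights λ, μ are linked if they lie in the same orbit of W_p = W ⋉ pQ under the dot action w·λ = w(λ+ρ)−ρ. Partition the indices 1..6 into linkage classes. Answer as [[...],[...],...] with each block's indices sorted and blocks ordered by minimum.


A_3 Cartan matrix, 3 simple roots permuted; ρ=(1,1,1).

Ā_19 reps of the 6 weights (A_3, coords as presented):

  λ_1+ρ ↦ (12, 6, 0)
  λ_2+ρ ↦ (15, 0, 4)
  λ_3+ρ ↦ (12, 6, 0)
  λ_4+ρ ↦ (12, 6, 0)
  λ_5+ρ ↦ (12, 6, 0)
  λ_6+ρ ↦ (15, 0, 4)

Linkage partition of the 6 weights (2 classes, p=19):

[[1, 3, 4, 5], [2, 6]]


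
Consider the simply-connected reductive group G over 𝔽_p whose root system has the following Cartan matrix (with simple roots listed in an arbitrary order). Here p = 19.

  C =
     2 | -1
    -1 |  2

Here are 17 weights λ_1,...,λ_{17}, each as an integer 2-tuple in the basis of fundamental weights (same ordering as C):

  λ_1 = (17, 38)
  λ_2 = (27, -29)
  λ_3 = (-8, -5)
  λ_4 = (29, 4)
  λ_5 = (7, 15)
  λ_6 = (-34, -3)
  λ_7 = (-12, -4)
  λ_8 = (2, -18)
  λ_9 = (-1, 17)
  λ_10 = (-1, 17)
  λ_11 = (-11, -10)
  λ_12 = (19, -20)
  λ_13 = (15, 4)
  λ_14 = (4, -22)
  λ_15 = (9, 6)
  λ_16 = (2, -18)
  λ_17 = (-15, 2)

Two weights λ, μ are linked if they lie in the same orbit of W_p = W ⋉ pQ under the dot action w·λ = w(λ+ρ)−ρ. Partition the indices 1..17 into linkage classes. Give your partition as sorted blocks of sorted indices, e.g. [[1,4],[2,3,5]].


Dynkin diagram of C (from the 2 off-diagonal −1 entries): A_2.

Ā_19 reps of the 17 weights (A_2, coords as presented):

  1: (0, 18) · 2: (9, 10) · 3: (4, 7) · 4: (3, 11) · 5: (3, 11) · 6: (14, 3) · 7: (3, 11) · 8: (14, 3) · 9: (0, 18) · 10: (0, 18) · 11: (9, 10) · 12: (0, 18) · 13: (14, 3) · 14: (14, 3) · 15: (10, 7) · 16: (14, 3) · 17: (3, 11)

The 17 indices split into 6 linkage classes (same alcove rep ⇔ same W_19-dot-orbit):

[[1, 9, 10, 12], [2, 11], [3], [4, 5, 7, 17], [6, 8, 13, 14, 16], [15]]


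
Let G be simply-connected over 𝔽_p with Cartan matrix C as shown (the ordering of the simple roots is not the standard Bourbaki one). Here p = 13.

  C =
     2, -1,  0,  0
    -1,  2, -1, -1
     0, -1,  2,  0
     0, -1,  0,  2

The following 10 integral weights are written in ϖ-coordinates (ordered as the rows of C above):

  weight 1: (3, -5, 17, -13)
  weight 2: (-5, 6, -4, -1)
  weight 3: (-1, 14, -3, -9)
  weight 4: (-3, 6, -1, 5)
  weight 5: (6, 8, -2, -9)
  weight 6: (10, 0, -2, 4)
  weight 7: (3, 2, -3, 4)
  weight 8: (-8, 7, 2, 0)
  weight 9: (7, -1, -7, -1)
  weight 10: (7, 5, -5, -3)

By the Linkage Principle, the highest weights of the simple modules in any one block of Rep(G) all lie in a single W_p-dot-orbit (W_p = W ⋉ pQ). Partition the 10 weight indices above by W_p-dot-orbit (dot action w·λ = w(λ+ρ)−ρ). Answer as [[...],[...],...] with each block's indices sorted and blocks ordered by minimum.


Root system D_4: the 4×4 matrix C matches after relabeling.

W_13-reps of the 10 weights in Ā_13 (same 4-coord order as C):

  λ_1 → (7, 1, 3, 1)
  λ_2 → (4, 0, 3, 0)
  λ_3 → (2, 0, 0, 6)
  λ_4 → (2, 0, 0, 6)
  λ_5 → (4, 1, 2, 5)
  λ_6 → (7, 1, 3, 1)
  λ_7 → (4, 1, 2, 5)
  λ_8 → (7, 1, 3, 1)
  λ_9 → (2, 0, 0, 6)
  λ_10 → (7, 1, 3, 1)

Linkage partition of the 10 weights (4 classes, p=13):

[[1, 6, 8, 10], [2], [3, 4, 9], [5, 7]]


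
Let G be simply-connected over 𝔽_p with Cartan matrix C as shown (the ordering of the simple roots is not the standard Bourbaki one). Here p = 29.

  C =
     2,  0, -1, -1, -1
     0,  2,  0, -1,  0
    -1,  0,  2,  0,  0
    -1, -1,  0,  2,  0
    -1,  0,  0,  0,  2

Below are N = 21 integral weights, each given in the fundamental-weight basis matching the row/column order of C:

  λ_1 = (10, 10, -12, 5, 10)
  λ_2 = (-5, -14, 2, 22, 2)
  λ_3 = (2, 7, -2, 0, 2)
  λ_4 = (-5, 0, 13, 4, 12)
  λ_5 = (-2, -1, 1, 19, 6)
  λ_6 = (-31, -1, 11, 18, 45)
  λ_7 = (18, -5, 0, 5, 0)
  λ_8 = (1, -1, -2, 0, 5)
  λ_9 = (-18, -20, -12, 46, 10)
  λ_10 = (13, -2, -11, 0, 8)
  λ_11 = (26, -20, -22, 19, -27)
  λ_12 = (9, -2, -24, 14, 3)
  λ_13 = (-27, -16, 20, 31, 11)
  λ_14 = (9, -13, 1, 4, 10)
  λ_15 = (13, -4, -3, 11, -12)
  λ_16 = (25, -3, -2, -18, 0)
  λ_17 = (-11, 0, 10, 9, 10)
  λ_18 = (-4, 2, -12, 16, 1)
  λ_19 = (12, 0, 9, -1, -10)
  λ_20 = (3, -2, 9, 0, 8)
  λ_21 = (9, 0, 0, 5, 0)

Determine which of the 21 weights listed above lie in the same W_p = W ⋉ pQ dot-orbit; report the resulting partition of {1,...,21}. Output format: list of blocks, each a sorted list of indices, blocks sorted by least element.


Dynkin diagram of C (from the 8 off-diagonal −1 entries): D_5.

Alcove-folded reps (p=29, 21 weights, presented ϖ-order):

  [1] (10, 1, 1, 0, 1)
  [2] (2, 13, 1, 4, 1)
  [3] (2, 8, 1, 1, 3)
  [4] (4, 1, 10, 0, 9)
  [5] (1, 0, 1, 1, 6)
  [6] (10, 1, 1, 0, 1)
  [7] (2, 13, 1, 4, 1)
  [8] (1, 0, 1, 1, 6)
  [9] (10, 1, 1, 0, 1)
  [10] (4, 1, 10, 0, 9)
  [11] (1, 0, 1, 1, 6)
  [12] (4, 1, 10, 0, 9)
  [13] (1, 3, 2, 2, 11)
  [14] (1, 3, 2, 2, 11)
  [15] (1, 3, 2, 2, 11)
  [16] (2, 13, 1, 4, 1)
  [17] (10, 1, 1, 0, 1)
  [18] (1, 3, 2, 2, 11)
  [19] (4, 1, 10, 0, 9)
  [20] (4, 1, 10, 0, 9)
  [21] (10, 1, 1, 0, 1)

Grouping the 21 weights by Ā_29-representative: 6 linkage classes.

[[1, 6, 9, 17, 21], [2, 7, 16], [3], [4, 10, 12, 19, 20], [5, 8, 11], [13, 14, 15, 18]]


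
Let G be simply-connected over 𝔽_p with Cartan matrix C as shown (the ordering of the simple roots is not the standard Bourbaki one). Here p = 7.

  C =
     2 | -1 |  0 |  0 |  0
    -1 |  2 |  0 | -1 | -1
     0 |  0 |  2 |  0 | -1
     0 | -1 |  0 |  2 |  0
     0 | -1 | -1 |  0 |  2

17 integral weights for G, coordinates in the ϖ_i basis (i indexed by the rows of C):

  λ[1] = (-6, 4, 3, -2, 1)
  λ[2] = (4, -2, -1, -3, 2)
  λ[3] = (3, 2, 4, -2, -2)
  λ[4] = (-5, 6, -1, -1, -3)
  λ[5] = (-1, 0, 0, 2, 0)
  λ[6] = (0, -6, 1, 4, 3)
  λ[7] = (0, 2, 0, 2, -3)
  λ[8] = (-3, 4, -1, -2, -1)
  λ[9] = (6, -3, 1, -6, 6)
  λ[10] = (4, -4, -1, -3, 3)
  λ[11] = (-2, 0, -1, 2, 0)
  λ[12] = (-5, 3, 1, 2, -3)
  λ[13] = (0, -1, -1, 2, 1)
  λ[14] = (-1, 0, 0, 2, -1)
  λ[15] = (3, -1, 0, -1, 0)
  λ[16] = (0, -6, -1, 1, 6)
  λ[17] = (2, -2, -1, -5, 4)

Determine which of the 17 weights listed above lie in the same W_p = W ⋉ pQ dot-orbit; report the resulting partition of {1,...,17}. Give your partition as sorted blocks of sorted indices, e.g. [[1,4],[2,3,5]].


Cartan matrix: type D_5 (|W|=1920); un-permuting the 5 rows.

Folding the 17 weights λ_j+ρ into Ā_7 (reps in the given 5-coord order):

  1: (1, 0, 0, 3, 1) · 2: (2, 2, 0, 1, 0) · 3: (0, 1, 1, 3, 0) · 4: (4, 0, 1, 0, 1) · 5: (0, 1, 1, 3, 0) · 6: (4, 0, 1, 0, 1) · 7: (1, 0, 0, 3, 1) · 8: (2, 2, 0, 1, 0) · 9: (2, 0, 5, 0, 0) · 10: (0, 1, 1, 3, 0) · 11: (1, 0, 0, 3, 1) · 12: (2, 2, 0, 1, 0) · 13: (1, 0, 0, 3, 1) · 14: (0, 1, 1, 3, 0) · 15: (4, 0, 1, 0, 1) · 16: (2, 2, 0, 1, 0) · 17: (2, 2, 0, 1, 0)

Linkage partition of the 17 weights (5 classes, p=7):

[[1, 7, 11, 13], [2, 8, 12, 16, 17], [3, 5, 10, 14], [4, 6, 15], [9]]


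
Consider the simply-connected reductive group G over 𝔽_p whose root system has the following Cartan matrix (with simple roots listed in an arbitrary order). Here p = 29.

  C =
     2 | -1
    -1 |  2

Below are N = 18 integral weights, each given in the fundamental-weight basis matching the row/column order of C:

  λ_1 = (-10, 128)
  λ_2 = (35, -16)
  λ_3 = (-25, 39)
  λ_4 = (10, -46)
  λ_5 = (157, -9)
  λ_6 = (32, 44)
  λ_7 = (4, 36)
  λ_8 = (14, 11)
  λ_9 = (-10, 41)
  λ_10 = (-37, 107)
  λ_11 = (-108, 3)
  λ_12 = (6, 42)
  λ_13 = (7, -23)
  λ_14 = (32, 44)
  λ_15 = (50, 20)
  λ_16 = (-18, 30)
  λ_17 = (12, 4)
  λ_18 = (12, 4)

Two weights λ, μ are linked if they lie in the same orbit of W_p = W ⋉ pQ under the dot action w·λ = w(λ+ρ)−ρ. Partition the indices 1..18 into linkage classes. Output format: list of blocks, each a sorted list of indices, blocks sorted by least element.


Cartan matrix: type A_2 (|W|=6); un-permuting the 2 rows.

Each λ_j+ρ reduced to Ā_29; 2-tuples below use C's row order:

  λ_1 → (4, 16) · λ_2 → (14, 8) · λ_3 → (13, 5) · λ_4 → (13, 5) · λ_5 → (8, 16) · λ_6 → (4, 16) · λ_7 → (8, 16) · λ_8 → (15, 12) · λ_9 → (4, 16) · λ_10 → (14, 8) · λ_11 → (4, 16) · λ_12 → (14, 8) · λ_13 → (14, 8) · λ_14 → (4, 16) · λ_15 → (14, 8) · λ_16 → (15, 12) · λ_17 → (13, 5) · λ_18 → (13, 5)

Grouping the 18 weights by Ā_29-representative: 5 linkage classes.

[[1, 6, 9, 11, 14], [2, 10, 12, 13, 15], [3, 4, 17, 18], [5, 7], [8, 16]]


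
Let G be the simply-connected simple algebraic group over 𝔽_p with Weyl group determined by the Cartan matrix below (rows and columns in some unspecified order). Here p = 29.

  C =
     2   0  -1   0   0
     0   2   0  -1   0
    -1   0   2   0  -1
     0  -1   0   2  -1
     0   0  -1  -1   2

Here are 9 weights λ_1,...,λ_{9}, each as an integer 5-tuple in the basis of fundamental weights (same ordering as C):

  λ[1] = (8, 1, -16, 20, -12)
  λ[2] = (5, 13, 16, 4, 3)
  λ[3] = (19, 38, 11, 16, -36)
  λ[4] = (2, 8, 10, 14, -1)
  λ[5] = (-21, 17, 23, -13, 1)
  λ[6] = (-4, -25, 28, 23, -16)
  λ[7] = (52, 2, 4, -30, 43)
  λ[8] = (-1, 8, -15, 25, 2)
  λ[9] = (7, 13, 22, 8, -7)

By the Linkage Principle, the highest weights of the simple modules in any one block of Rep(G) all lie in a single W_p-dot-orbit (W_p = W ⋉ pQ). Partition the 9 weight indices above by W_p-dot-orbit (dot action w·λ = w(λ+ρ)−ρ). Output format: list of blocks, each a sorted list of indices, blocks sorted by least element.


Type A_5, rank 5, |W|=720; reorder rows/cols to standard.

Each λ_j+ρ reduced to Ā_29; 5-tuples below use C's row order:

    [1] (11, 3, 6, 2, 4)
    [2] (11, 3, 6, 2, 4)
    [3] (11, 3, 6, 2, 4)
    [4] (6, 0, 5, 15, 0)
    [5] (11, 3, 6, 2, 4)
    [6] (6, 0, 5, 15, 0)
    [7] (6, 0, 5, 15, 0)
    [8] (6, 0, 5, 15, 0)
    [9] (11, 3, 6, 2, 4)

Grouping the 9 weights by Ā_29-representative: 2 linkage classes.

[[1, 2, 3, 5, 9], [4, 6, 7, 8]]


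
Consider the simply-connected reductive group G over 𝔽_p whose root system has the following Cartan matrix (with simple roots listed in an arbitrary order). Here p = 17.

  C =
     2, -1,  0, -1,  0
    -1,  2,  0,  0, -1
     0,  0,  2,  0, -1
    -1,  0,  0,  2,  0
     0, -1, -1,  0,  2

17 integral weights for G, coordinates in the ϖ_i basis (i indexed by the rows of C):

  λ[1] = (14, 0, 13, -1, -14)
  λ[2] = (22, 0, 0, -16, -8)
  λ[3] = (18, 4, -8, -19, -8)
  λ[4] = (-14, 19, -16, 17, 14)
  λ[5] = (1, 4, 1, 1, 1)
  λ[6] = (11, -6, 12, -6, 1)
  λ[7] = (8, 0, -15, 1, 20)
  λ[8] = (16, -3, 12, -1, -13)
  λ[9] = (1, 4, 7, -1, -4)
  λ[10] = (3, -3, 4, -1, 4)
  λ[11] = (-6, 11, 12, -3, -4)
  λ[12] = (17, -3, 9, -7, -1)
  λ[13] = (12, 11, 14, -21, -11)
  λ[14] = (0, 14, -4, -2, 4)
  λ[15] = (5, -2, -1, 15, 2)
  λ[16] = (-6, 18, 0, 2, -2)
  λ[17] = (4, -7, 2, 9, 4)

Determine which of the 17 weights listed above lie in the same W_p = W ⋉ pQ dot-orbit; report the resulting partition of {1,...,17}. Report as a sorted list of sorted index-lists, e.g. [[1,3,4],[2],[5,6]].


Cartan matrix: type A_5 (|W|=720); un-permuting the 5 rows.

Each λ_j+ρ reduced to Ā_17; 5-tuples below use C's row order:

  λ_1 → (3, 12, 1, 0, 1);  λ_2 → (2, 0, 5, 8, 1);  λ_3 → (7, 0, 1, 3, 1);  λ_4 → (1, 4, 2, 9, 1);  λ_5 → (2, 5, 2, 2, 2);  λ_6 → (2, 2, 5, 0, 3);  λ_7 → (1, 4, 2, 9, 1);  λ_8 → (3, 12, 1, 0, 1);  λ_9 → (2, 2, 5, 0, 3);  λ_10 → (2, 2, 5, 0, 3);  λ_11 → (2, 2, 5, 0, 3);  λ_12 → (7, 0, 1, 3, 1);  λ_13 → (2, 2, 5, 0, 3);  λ_14 → (3, 12, 1, 0, 1);  λ_15 → (1, 4, 2, 9, 1);  λ_16 → (3, 12, 1, 0, 1);  λ_17 → (1, 4, 2, 9, 1)

Partition of {1..17} into 6 W_17-dot-orbits:

[[1, 8, 14, 16], [2], [3, 12], [4, 7, 15, 17], [5], [6, 9, 10, 11, 13]]


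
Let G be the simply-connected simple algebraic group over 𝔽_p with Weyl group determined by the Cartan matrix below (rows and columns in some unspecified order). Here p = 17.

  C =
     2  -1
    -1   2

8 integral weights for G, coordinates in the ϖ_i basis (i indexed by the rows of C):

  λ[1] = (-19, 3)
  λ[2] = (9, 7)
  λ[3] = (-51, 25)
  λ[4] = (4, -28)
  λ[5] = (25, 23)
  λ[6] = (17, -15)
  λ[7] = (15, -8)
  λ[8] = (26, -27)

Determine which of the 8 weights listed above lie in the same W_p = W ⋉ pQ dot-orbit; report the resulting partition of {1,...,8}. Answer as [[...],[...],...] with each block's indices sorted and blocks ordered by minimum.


Type A_2, rank 2, |W|=6; reorder rows/cols to standard.

λ_j+ρ reflected into Ā_17 (⟨·,θ^∨⟩≤17); 2-tuples as given:

  λ_1+ρ ↦ (3, 13)
  λ_2+ρ ↦ (9, 7)
  λ_3+ρ ↦ (9, 7)
  λ_4+ρ ↦ (7, 5)
  λ_5+ρ ↦ (9, 7)
  λ_6+ρ ↦ (3, 13)
  λ_7+ρ ↦ (9, 7)
  λ_8+ρ ↦ (9, 7)

Grouping the 8 weights by Ā_17-representative: 3 linkage classes.

[[1, 6], [2, 3, 5, 7, 8], [4]]


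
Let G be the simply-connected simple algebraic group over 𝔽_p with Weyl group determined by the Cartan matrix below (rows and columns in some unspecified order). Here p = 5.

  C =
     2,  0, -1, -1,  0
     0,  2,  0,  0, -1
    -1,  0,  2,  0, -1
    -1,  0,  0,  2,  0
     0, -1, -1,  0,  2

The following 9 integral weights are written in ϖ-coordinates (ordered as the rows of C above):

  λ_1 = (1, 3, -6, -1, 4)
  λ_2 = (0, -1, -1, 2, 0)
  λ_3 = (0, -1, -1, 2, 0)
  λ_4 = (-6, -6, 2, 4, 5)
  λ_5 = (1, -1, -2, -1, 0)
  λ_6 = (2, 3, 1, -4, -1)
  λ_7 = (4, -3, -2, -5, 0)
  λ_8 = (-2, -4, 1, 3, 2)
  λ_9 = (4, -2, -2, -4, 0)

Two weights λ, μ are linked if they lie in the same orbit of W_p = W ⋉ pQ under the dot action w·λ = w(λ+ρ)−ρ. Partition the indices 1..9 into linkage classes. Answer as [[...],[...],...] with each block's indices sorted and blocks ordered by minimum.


Cartan matrix: type A_5 (|W|=720); un-permuting the 5 rows.

Folding the 9 weights λ_j+ρ into Ā_5 (reps in the given 5-coord order):

  1: (1, 0, 1, 0, 0);  2: (1, 0, 0, 3, 1);  3: (1, 0, 0, 3, 1);  4: (1, 0, 0, 3, 1);  5: (1, 0, 1, 0, 0);  6: (1, 0, 1, 0, 0);  7: (1, 0, 0, 3, 1);  8: (1, 0, 1, 0, 0);  9: (1, 0, 0, 3, 1)

Grouping the 9 weights by Ā_5-representative: 2 linkage classes.

[[1, 5, 6, 8], [2, 3, 4, 7, 9]]


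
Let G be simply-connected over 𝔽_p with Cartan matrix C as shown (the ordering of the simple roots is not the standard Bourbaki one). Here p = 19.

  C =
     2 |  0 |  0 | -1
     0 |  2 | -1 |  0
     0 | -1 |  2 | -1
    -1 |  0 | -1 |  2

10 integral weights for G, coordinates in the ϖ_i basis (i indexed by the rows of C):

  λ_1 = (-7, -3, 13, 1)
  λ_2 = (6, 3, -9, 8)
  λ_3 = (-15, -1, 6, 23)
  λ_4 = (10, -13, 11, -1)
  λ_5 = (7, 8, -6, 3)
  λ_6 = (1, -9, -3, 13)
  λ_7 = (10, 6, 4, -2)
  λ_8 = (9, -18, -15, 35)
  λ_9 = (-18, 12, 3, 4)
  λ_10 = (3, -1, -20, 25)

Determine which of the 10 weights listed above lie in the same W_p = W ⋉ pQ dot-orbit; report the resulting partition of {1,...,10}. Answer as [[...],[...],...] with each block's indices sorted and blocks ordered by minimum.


A_4 Cartan matrix, 4 simple roots permuted; ρ=(1,1,1,1).

Each λ_j+ρ reduced to Ā_19; 4-tuples below use C's row order:

  λ_1+ρ ↦ (2, 2, 8, 4) · λ_2+ρ ↦ (7, 4, 4, 1) · λ_3+ρ ↦ (2, 7, 5, 5) · λ_4+ρ ↦ (7, 8, 0, 0) · λ_5+ρ ↦ (7, 4, 4, 1) · λ_6+ρ ↦ (2, 2, 8, 4) · λ_7+ρ ↦ (7, 4, 4, 1) · λ_8+ρ ↦ (2, 2, 8, 4) · λ_9+ρ ↦ (2, 2, 8, 4) · λ_10+ρ ↦ (7, 8, 0, 0)

4 distinct reps among the 10 weights ⇒ 4 W_19-linkage classes:

[[1, 6, 8, 9], [2, 5, 7], [3], [4, 10]]


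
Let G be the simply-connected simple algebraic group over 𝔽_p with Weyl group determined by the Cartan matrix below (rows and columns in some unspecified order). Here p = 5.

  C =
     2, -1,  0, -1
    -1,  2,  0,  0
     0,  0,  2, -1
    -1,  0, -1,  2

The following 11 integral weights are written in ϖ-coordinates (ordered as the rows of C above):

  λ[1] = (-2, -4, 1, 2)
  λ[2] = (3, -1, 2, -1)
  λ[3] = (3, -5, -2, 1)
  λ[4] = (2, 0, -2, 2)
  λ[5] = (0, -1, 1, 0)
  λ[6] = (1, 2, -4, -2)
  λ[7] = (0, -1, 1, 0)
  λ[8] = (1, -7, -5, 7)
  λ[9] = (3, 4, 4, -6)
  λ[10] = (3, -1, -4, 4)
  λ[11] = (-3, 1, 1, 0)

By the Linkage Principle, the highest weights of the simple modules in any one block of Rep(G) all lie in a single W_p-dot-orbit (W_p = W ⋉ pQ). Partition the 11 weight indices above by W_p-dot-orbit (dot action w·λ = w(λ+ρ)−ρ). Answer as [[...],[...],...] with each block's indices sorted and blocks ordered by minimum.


Type A_4, rank 4, |W|=120; reorder rows/cols to standard.

Ā_5 reps of the 11 weights (A_4, coords as presented):

  1: (2, 1, 1, 1) · 2: (2, 2, 1, 0) · 3: (0, 3, 0, 1) · 4: (2, 1, 1, 1) · 5: (1, 0, 2, 1) · 6: (2, 1, 1, 1) · 7: (1, 0, 2, 1) · 8: (0, 3, 0, 1) · 9: (1, 0, 4, 0) · 10: (0, 3, 0, 1) · 11: (1, 0, 1, 1)

Linkage partition of the 11 weights (6 classes, p=5):

[[1, 4, 6], [2], [3, 8, 10], [5, 7], [9], [11]]


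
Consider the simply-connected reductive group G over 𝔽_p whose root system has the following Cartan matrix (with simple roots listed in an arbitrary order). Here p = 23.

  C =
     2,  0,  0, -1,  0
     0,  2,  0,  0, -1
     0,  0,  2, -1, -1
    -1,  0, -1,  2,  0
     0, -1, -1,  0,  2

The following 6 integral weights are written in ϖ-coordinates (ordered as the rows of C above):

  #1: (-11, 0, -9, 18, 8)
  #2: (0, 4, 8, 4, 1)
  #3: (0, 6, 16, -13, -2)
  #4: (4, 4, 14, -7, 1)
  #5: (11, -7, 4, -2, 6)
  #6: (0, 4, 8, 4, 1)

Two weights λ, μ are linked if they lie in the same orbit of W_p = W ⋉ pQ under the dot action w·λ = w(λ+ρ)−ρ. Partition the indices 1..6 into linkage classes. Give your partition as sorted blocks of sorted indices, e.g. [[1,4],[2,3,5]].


Root system A_5: the 5×5 matrix C matches after relabeling.

Alcove-folded reps (p=23, 6 weights, presented ϖ-order):

    1: (10, 1, 8, 1, 1)
    2: (1, 5, 9, 5, 2)
    3: (11, 6, 4, 1, 1)
    4: (1, 5, 9, 5, 2)
    5: (11, 6, 4, 1, 1)
    6: (1, 5, 9, 5, 2)

3 distinct reps among the 6 weights ⇒ 3 W_23-linkage classes:

[[1], [2, 4, 6], [3, 5]]


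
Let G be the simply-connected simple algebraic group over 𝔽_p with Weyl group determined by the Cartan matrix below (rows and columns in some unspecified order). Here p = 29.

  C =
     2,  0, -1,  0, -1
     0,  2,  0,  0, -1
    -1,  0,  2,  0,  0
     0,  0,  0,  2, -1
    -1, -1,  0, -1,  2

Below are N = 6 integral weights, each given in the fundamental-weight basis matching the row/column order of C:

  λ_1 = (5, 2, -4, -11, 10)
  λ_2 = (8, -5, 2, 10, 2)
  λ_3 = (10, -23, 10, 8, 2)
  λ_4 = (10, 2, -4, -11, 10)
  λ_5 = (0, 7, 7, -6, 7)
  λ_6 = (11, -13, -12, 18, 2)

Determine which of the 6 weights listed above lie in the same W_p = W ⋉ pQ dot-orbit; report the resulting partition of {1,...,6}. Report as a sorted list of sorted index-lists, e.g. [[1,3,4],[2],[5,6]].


Type D_5, rank 5, |W|=1920; reorder rows/cols to standard.

λ_j+ρ reflected into Ā_29 (⟨·,θ^∨⟩≤29); 5-tuples as given:

  [1] (3, 3, 3, 10, 1)
  [2] (3, 3, 3, 10, 1)
  [3] (3, 3, 3, 10, 1)
  [4] (3, 3, 3, 10, 1)
  [5] (1, 8, 8, 5, 3)
  [6] (3, 3, 3, 10, 1)

Grouping the 6 weights by Ā_29-representative: 2 linkage classes.

[[1, 2, 3, 4, 6], [5]]


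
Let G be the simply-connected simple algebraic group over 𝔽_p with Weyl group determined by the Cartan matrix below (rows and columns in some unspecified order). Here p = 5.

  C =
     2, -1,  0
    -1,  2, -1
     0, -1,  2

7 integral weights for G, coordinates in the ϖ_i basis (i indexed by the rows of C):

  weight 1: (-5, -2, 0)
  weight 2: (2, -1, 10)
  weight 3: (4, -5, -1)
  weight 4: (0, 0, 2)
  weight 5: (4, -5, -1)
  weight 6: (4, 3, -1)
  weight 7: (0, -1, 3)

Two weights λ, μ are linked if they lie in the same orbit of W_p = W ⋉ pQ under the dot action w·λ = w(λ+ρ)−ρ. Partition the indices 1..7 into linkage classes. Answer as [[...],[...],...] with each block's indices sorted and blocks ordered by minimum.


A_3 Cartan matrix, 3 simple roots permuted; ρ=(1,1,1).

Folding the 7 weights λ_j+ρ into Ā_5 (reps in the given 3-coord order):

    λ_1+ρ ↦ (1, 0, 4)
    λ_2+ρ ↦ (1, 1, 3)
    λ_3+ρ ↦ (1, 0, 4)
    λ_4+ρ ↦ (1, 1, 3)
    λ_5+ρ ↦ (1, 0, 4)
    λ_6+ρ ↦ (1, 0, 4)
    λ_7+ρ ↦ (1, 0, 4)

These 7 weights hit 2 W_5-dot-orbits; sizes (5, 2):

[[1, 3, 5, 6, 7], [2, 4]]


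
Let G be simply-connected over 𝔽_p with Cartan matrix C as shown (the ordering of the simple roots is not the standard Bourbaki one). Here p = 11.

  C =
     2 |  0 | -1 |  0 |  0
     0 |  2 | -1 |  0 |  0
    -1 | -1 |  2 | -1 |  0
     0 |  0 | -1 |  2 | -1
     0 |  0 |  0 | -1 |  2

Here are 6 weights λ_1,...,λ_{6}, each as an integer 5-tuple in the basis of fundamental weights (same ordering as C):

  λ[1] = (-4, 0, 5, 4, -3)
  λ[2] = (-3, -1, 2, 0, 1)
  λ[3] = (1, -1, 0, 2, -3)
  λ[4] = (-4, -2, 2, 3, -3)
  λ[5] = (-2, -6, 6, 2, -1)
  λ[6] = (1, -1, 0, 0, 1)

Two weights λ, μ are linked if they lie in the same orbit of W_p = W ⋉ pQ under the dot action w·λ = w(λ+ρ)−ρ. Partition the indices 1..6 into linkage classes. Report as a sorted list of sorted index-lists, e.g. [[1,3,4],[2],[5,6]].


Root system D_5: the 5×5 matrix C matches after relabeling.

Alcove-folded reps (p=11, 6 weights, presented ϖ-order):

    λ_1+ρ ↦ (2, 0, 1, 1, 2)
    λ_2+ρ ↦ (2, 0, 1, 1, 2)
    λ_3+ρ ↦ (2, 0, 1, 1, 2)
    λ_4+ρ ↦ (2, 0, 1, 1, 2)
    λ_5+ρ ↦ (1, 5, 1, 0, 0)
    λ_6+ρ ↦ (2, 0, 1, 1, 2)

Grouping the 6 weights by Ā_11-representative: 2 linkage classes.

[[1, 2, 3, 4, 6], [5]]


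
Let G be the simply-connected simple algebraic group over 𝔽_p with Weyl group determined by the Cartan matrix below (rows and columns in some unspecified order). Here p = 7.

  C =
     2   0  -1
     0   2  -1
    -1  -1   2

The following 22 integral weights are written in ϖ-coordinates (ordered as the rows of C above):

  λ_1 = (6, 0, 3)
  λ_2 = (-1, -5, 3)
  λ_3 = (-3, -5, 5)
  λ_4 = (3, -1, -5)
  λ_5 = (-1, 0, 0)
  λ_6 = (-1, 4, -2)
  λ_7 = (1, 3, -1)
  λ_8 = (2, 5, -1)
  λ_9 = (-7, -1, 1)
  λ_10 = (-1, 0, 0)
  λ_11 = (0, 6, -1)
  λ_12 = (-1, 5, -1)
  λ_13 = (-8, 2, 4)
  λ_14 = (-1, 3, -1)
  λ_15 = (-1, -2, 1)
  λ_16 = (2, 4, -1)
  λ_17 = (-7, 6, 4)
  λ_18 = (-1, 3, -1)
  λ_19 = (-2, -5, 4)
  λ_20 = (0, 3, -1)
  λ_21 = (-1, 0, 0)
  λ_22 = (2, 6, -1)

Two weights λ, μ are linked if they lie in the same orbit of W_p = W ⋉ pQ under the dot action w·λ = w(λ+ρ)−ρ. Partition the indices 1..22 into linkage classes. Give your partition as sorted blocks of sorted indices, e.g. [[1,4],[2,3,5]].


Cartan matrix: type A_3 (|W|=24); un-permuting the 3 rows.

λ_j+ρ reflected into Ā_7 (⟨·,θ^∨⟩≤7); 3-tuples as given:

  λ_1 → (2, 4, 0) · λ_2 → (0, 4, 0) · λ_3 → (2, 4, 0) · λ_4 → (0, 4, 0) · λ_5 → (0, 1, 1) · λ_6 → (1, 4, 0) · λ_7 → (2, 4, 0) · λ_8 → (1, 4, 0) · λ_9 → (2, 4, 0) · λ_10 → (0, 1, 1) · λ_11 → (0, 6, 0) · λ_12 → (0, 6, 0) · λ_13 → (4, 0, 2) · λ_14 → (0, 4, 0) · λ_15 → (0, 1, 1) · λ_16 → (2, 4, 0) · λ_17 → (0, 1, 1) · λ_18 → (0, 4, 0) · λ_19 → (1, 4, 0) · λ_20 → (1, 4, 0) · λ_21 → (0, 1, 1) · λ_22 → (0, 4, 0)

Linkage partition of the 22 weights (6 classes, p=7):

[[1, 3, 7, 9, 16], [2, 4, 14, 18, 22], [5, 10, 15, 17, 21], [6, 8, 19, 20], [11, 12], [13]]


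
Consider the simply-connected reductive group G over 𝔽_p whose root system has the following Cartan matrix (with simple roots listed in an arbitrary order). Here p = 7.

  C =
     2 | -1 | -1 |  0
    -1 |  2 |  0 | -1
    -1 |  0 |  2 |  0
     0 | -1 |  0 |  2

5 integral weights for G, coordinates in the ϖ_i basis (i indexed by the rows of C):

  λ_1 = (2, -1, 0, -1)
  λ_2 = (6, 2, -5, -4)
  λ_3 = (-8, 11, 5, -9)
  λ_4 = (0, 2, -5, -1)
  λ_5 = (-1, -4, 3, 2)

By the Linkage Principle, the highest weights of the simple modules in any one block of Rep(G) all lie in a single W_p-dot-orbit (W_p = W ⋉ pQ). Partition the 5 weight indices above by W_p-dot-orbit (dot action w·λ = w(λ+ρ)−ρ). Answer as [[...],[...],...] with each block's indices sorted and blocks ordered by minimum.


A_4 Cartan matrix, 4 simple roots permuted; ρ=(1,1,1,1).

W_7-reps of the 5 weights in Ā_7 (same 4-coord order as C):

    λ_1+ρ ↦ (3, 0, 1, 0)
    λ_2+ρ ↦ (3, 0, 1, 0)
    λ_3+ρ ↦ (1, 2, 3, 0)
    λ_4+ρ ↦ (3, 0, 1, 0)
    λ_5+ρ ↦ (3, 0, 1, 0)

Partition of {1..5} into 2 W_7-dot-orbits:

[[1, 2, 4, 5], [3]]


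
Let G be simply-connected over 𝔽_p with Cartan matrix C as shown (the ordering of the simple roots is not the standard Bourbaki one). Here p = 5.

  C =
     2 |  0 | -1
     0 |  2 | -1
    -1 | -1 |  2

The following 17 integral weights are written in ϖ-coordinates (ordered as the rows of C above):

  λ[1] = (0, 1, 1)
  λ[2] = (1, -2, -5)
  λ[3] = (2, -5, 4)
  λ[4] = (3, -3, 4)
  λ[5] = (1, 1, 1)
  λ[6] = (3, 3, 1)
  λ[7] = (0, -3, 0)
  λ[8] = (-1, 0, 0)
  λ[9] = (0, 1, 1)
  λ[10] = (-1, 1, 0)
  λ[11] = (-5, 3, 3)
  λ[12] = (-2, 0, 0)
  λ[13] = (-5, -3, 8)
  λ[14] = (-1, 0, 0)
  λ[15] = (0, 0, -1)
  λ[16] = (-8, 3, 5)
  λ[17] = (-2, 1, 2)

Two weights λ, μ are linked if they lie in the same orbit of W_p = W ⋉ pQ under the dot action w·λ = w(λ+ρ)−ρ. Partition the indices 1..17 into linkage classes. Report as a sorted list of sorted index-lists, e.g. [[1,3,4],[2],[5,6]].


Root system A_3: the 3×3 matrix C matches after relabeling.

W_5-reps of the 17 weights in Ā_5 (same 3-coord order as C):

    [1] (1, 2, 2)
    [2] (1, 2, 2)
    [3] (0, 1, 1)
    [4] (0, 2, 1)
    [5] (1, 1, 2)
    [6] (1, 1, 0)
    [7] (0, 1, 1)
    [8] (0, 1, 1)
    [9] (1, 2, 2)
    [10] (0, 2, 1)
    [11] (1, 1, 0)
    [12] (1, 1, 0)
    [13] (0, 2, 1)
    [14] (0, 1, 1)
    [15] (1, 1, 0)
    [16] (0, 1, 1)
    [17] (1, 2, 2)

These 17 weights hit 5 W_5-dot-orbits; sizes (4, 5, 3, 1, 4):

[[1, 2, 9, 17], [3, 7, 8, 14, 16], [4, 10, 13], [5], [6, 11, 12, 15]]


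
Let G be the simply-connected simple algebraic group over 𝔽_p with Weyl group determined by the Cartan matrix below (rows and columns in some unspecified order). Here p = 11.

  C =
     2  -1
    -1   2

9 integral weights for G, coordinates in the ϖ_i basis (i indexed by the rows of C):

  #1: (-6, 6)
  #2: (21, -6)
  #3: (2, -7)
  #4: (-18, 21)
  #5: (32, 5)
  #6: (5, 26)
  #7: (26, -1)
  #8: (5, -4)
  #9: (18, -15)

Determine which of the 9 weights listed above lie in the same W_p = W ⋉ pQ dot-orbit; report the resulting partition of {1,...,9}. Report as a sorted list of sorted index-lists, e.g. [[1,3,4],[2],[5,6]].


C ↔ A_2 under row/col permutation; |W(A_2)| = 6.

Ā_11 reps of the 9 weights (A_2, coords as presented):

  [1] (5, 2) · [2] (0, 6) · [3] (3, 3) · [4] (0, 6) · [5] (0, 6) · [6] (0, 6) · [7] (0, 6) · [8] (3, 3) · [9] (3, 3)

The 9 indices split into 3 linkage classes (same alcove rep ⇔ same W_11-dot-orbit):

[[1], [2, 4, 5, 6, 7], [3, 8, 9]]


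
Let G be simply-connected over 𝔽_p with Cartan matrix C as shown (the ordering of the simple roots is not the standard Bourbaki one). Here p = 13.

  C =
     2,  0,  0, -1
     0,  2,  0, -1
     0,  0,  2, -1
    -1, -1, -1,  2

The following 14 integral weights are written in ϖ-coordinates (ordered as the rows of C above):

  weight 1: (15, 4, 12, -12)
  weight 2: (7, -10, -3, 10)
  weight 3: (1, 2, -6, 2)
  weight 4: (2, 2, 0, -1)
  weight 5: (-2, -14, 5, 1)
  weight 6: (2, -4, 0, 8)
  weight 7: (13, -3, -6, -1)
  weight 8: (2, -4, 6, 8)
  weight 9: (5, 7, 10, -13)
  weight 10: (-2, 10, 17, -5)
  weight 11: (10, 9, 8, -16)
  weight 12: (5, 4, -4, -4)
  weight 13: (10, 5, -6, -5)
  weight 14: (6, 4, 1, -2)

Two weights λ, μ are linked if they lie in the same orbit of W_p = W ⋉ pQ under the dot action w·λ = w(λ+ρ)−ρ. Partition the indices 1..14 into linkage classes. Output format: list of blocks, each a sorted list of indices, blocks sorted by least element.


Cartan matrix: type D_4 (|W|=192); un-permuting the 4 rows.

Each λ_j+ρ reduced to Ā_13; 4-tuples below use C's row order:

  λ_1+ρ ↦ (0, 1, 3, 2)
  λ_2+ρ ↦ (2, 3, 4, 2)
  λ_3+ρ ↦ (0, 1, 3, 2)
  λ_4+ρ ↦ (3, 3, 1, 0)
  λ_5+ρ ↦ (6, 4, 1, 1)
  λ_6+ρ ↦ (3, 3, 1, 0)
  λ_7+ρ ↦ (6, 4, 1, 1)
  λ_8+ρ ↦ (3, 3, 1, 0)
  λ_9+ρ ↦ (6, 4, 1, 1)
  λ_10+ρ ↦ (6, 4, 1, 1)
  λ_11+ρ ↦ (2, 3, 4, 2)
  λ_12+ρ ↦ (0, 1, 3, 2)
  λ_13+ρ ↦ (2, 3, 4, 2)
  λ_14+ρ ↦ (6, 4, 1, 1)

Grouping the 14 weights by Ā_13-representative: 4 linkage classes.

[[1, 3, 12], [2, 11, 13], [4, 6, 8], [5, 7, 9, 10, 14]]
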